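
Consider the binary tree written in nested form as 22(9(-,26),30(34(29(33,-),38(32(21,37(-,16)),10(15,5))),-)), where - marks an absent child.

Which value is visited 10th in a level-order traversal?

Level-order visits nodes level by level from the root, left to right within each level.
Level 0: 22
Level 1: 9, 30
Level 2: 26, 34
Level 3: 29, 38
Level 4: 33, 32, 10
Level 5: 21, 37, 15, 5
Level 6: 16
Full level-order sequence: 22, 9, 30, 26, 34, 29, 38, 33, 32, 10, 21, 37, 15, 5, 16.

10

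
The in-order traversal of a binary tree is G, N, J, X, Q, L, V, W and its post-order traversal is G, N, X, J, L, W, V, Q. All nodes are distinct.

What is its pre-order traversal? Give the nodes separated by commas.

The last element of post-order is the root; it splits in-order into left and right subtrees.
Root Q: left subtree has 4 nodes {G, N, J, X}, right has 3 {L, V, W}.
  Root J: left subtree has 2 nodes {G, N}, right has 1 {X}.
    Root N: left subtree has 1 node {G}, right has 0 { }.
  Root V: left subtree has 1 node {L}, right has 1 {W}.

Q, J, N, G, X, V, L, W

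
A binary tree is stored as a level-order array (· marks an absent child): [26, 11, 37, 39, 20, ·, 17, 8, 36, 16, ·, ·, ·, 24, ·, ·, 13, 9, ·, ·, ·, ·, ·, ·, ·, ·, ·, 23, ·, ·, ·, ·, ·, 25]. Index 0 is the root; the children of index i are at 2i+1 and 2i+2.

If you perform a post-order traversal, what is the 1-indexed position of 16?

Post-order visits the left subtree, then the right subtree, then the node.
At 26: go left to 11.
  At 11: go left to 39.
    At 39: go left to 8.
      At 8: no left child.
      At 8: go right to 13.
        At 13: go left to 25.
          25 is a leaf — visit 25.
        At 13: no right child.
        Visit 13.
      Visit 8.
    At 39: go right to 36.
      At 36: go left to 9.
        9 is a leaf — visit 9.
      At 36: no right child.
      Visit 36.
    Visit 39.
  At 11: go right to 20.
    At 20: go left to 16.
      16 is a leaf — visit 16.
    At 20: no right child.
    Visit 20.
  Visit 11.
At 26: go right to 37.
  At 37: no left child.
  At 37: go right to 17.
    At 17: go left to 24.
      At 24: go left to 23.
        23 is a leaf — visit 23.
      At 24: no right child.
      Visit 24.
    At 17: no right child.
    Visit 17.
  Visit 37.
Visit 26.
Full post-order sequence: 25, 13, 8, 9, 36, 39, 16, 20, 11, 23, 24, 17, 37, 26.

7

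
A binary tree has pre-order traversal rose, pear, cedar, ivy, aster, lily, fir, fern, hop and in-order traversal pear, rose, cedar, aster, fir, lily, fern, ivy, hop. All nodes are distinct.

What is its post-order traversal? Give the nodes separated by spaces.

pear fir fern lily aster hop ivy cedar rose

The first element of pre-order is the root; it splits in-order into left and right subtrees.
Root rose: left subtree has 1 node {pear}, right has 7 {cedar, aster, fir, lily, fern, ivy, hop}.
  Root cedar: left subtree has 0 nodes { }, right has 6 {aster, fir, lily, fern, ivy, hop}.
    Root ivy: left subtree has 4 nodes {aster, fir, lily, fern}, right has 1 {hop}.
      Root aster: left subtree has 0 nodes { }, right has 3 {fir, lily, fern}.
        Root lily: left subtree has 1 node {fir}, right has 1 {fern}.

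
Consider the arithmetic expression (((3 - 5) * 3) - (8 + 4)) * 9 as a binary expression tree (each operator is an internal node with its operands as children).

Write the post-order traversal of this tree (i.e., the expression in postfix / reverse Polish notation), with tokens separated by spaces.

Post-order on an expression tree gives postfix notation: for each operator, emit left operand, right operand, then the operator.

3 5 - 3 * 8 4 + - 9 *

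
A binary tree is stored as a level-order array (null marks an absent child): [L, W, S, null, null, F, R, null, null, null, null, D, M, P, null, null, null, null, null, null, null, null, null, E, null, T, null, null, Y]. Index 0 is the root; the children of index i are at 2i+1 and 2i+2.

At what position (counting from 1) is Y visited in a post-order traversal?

7

Post-order visits the left subtree, then the right subtree, then the node.
At L: go left to W.
  W is a leaf — visit W.
At L: go right to S.
  At S: go left to F.
    At F: go left to D.
      At D: go left to E.
        E is a leaf — visit E.
      At D: no right child.
      Visit D.
    At F: go right to M.
      At M: go left to T.
        T is a leaf — visit T.
      At M: no right child.
      Visit M.
    Visit F.
  At S: go right to R.
    At R: go left to P.
      At P: no left child.
      At P: go right to Y.
        Y is a leaf — visit Y.
      Visit P.
    At R: no right child.
    Visit R.
  Visit S.
Visit L.
Full post-order sequence: W, E, D, T, M, F, Y, P, R, S, L.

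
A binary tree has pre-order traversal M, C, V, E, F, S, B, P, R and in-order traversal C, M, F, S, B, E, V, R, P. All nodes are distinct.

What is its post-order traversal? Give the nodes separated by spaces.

The first element of pre-order is the root; it splits in-order into left and right subtrees.
Root M: left subtree has 1 node {C}, right has 7 {F, S, B, E, V, R, P}.
  Root V: left subtree has 4 nodes {F, S, B, E}, right has 2 {R, P}.
    Root E: left subtree has 3 nodes {F, S, B}, right has 0 { }.
      Root F: left subtree has 0 nodes { }, right has 2 {S, B}.
        Root S: left subtree has 0 nodes { }, right has 1 {B}.
    Root P: left subtree has 1 node {R}, right has 0 { }.

C B S F E R P V M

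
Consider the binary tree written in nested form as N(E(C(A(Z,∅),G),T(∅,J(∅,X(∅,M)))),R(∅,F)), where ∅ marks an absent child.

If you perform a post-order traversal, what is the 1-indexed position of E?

Post-order visits the left subtree, then the right subtree, then the node.
At N: go left to E.
  At E: go left to C.
    At C: go left to A.
      At A: go left to Z.
        Z is a leaf — visit Z.
      At A: no right child.
      Visit A.
    At C: go right to G.
      G is a leaf — visit G.
    Visit C.
  At E: go right to T.
    At T: no left child.
    At T: go right to J.
      At J: no left child.
      At J: go right to X.
        At X: no left child.
        At X: go right to M.
          M is a leaf — visit M.
        Visit X.
      Visit J.
    Visit T.
  Visit E.
At N: go right to R.
  At R: no left child.
  At R: go right to F.
    F is a leaf — visit F.
  Visit R.
Visit N.
Full post-order sequence: Z, A, G, C, M, X, J, T, E, F, R, N.

9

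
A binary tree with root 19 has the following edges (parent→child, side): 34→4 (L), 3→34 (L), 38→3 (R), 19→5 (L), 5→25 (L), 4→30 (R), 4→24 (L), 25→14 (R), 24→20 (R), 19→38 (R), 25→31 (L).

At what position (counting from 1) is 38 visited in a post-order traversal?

11

Post-order visits the left subtree, then the right subtree, then the node.
At 19: go left to 5.
  At 5: go left to 25.
    At 25: go left to 31.
      31 is a leaf — visit 31.
    At 25: go right to 14.
      14 is a leaf — visit 14.
    Visit 25.
  At 5: no right child.
  Visit 5.
At 19: go right to 38.
  At 38: no left child.
  At 38: go right to 3.
    At 3: go left to 34.
      At 34: go left to 4.
        At 4: go left to 24.
          At 24: no left child.
          At 24: go right to 20.
            20 is a leaf — visit 20.
          Visit 24.
        At 4: go right to 30.
          30 is a leaf — visit 30.
        Visit 4.
      At 34: no right child.
      Visit 34.
    At 3: no right child.
    Visit 3.
  Visit 38.
Visit 19.
Full post-order sequence: 31, 14, 25, 5, 20, 24, 30, 4, 34, 3, 38, 19.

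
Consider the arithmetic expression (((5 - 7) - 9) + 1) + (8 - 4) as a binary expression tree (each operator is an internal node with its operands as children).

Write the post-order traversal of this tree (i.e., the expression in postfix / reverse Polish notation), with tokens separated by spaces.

Post-order on an expression tree gives postfix notation: for each operator, emit left operand, right operand, then the operator.

5 7 - 9 - 1 + 8 4 - +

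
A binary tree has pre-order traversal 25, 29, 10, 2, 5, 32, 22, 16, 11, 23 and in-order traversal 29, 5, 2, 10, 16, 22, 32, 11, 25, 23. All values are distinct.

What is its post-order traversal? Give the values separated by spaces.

5 2 16 22 11 32 10 29 23 25

The first element of pre-order is the root; it splits in-order into left and right subtrees.
Root 25: left subtree has 8 nodes {29, 5, 2, 10, 16, 22, 32, 11}, right has 1 {23}.
  Root 29: left subtree has 0 nodes { }, right has 7 {5, 2, 10, 16, 22, 32, 11}.
    Root 10: left subtree has 2 nodes {5, 2}, right has 4 {16, 22, 32, 11}.
      Root 2: left subtree has 1 node {5}, right has 0 { }.
      Root 32: left subtree has 2 nodes {16, 22}, right has 1 {11}.
        Root 22: left subtree has 1 node {16}, right has 0 { }.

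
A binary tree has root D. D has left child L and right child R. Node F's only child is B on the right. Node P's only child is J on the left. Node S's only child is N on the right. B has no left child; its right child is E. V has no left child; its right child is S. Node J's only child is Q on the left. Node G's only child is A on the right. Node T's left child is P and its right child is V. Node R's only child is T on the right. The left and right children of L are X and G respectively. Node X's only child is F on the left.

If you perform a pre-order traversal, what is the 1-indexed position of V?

14

Pre-order visits the node, then its left subtree, then its right subtree.
Visit D.
At D: go left to L.
  Visit L.
  At L: go left to X.
    Visit X.
    At X: go left to F.
      Visit F.
      At F: no left child.
      At F: go right to B.
        Visit B.
        At B: no left child.
        At B: go right to E.
          E is a leaf — visit E.
    At X: no right child.
  At L: go right to G.
    Visit G.
    At G: no left child.
    At G: go right to A.
      A is a leaf — visit A.
At D: go right to R.
  Visit R.
  At R: no left child.
  At R: go right to T.
    Visit T.
    At T: go left to P.
      Visit P.
      At P: go left to J.
        Visit J.
        At J: go left to Q.
          Q is a leaf — visit Q.
        At J: no right child.
      At P: no right child.
    At T: go right to V.
      Visit V.
      At V: no left child.
      At V: go right to S.
        Visit S.
        At S: no left child.
        At S: go right to N.
          N is a leaf — visit N.
Full pre-order sequence: D, L, X, F, B, E, G, A, R, T, P, J, Q, V, S, N.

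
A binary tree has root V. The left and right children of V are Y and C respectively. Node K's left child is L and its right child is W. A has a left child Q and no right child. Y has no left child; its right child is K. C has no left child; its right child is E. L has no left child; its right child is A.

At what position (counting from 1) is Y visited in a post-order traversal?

Post-order visits the left subtree, then the right subtree, then the node.
At V: go left to Y.
  At Y: no left child.
  At Y: go right to K.
    At K: go left to L.
      At L: no left child.
      At L: go right to A.
        At A: go left to Q.
          Q is a leaf — visit Q.
        At A: no right child.
        Visit A.
      Visit L.
    At K: go right to W.
      W is a leaf — visit W.
    Visit K.
  Visit Y.
At V: go right to C.
  At C: no left child.
  At C: go right to E.
    E is a leaf — visit E.
  Visit C.
Visit V.
Full post-order sequence: Q, A, L, W, K, Y, E, C, V.

6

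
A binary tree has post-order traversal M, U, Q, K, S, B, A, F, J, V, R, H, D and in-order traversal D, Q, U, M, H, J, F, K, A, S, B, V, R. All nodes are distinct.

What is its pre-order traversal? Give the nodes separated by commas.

D, H, Q, U, M, R, V, J, F, A, K, B, S

The last element of post-order is the root; it splits in-order into left and right subtrees.
Root D: left subtree has 0 nodes { }, right has 12 {Q, U, M, H, J, F, K, A, S, B, V, R}.
  Root H: left subtree has 3 nodes {Q, U, M}, right has 8 {J, F, K, A, S, B, V, R}.
    Root Q: left subtree has 0 nodes { }, right has 2 {U, M}.
      Root U: left subtree has 0 nodes { }, right has 1 {M}.
    Root R: left subtree has 7 nodes {J, F, K, A, S, B, V}, right has 0 { }.
      Root V: left subtree has 6 nodes {J, F, K, A, S, B}, right has 0 { }.
        Root J: left subtree has 0 nodes { }, right has 5 {F, K, A, S, B}.
          Root F: left subtree has 0 nodes { }, right has 4 {K, A, S, B}.
            Root A: left subtree has 1 node {K}, right has 2 {S, B}.
              Root B: left subtree has 1 node {S}, right has 0 { }.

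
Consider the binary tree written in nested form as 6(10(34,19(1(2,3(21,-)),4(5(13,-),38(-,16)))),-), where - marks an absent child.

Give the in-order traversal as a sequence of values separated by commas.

In-order visits the left subtree, then the node, then the right subtree.
At 6: go left to 10.
  At 10: go left to 34.
    34 is a leaf — visit 34.
  Visit 10.
  At 10: go right to 19.
    At 19: go left to 1.
      At 1: go left to 2.
        2 is a leaf — visit 2.
      Visit 1.
      At 1: go right to 3.
        At 3: go left to 21.
          21 is a leaf — visit 21.
        Visit 3.
        At 3: no right child.
    Visit 19.
    At 19: go right to 4.
      At 4: go left to 5.
        At 5: go left to 13.
          13 is a leaf — visit 13.
        Visit 5.
        At 5: no right child.
      Visit 4.
      At 4: go right to 38.
        At 38: no left child.
        Visit 38.
        At 38: go right to 16.
          16 is a leaf — visit 16.
Visit 6.
At 6: no right child.

34, 10, 2, 1, 21, 3, 19, 13, 5, 4, 38, 16, 6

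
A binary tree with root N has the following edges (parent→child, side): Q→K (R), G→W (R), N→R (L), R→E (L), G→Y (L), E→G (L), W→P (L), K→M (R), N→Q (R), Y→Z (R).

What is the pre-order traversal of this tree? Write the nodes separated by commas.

Pre-order visits the node, then its left subtree, then its right subtree.
Visit N.
At N: go left to R.
  Visit R.
  At R: go left to E.
    Visit E.
    At E: go left to G.
      Visit G.
      At G: go left to Y.
        Visit Y.
        At Y: no left child.
        At Y: go right to Z.
          Z is a leaf — visit Z.
      At G: go right to W.
        Visit W.
        At W: go left to P.
          P is a leaf — visit P.
        At W: no right child.
    At E: no right child.
  At R: no right child.
At N: go right to Q.
  Visit Q.
  At Q: no left child.
  At Q: go right to K.
    Visit K.
    At K: no left child.
    At K: go right to M.
      M is a leaf — visit M.

N, R, E, G, Y, Z, W, P, Q, K, M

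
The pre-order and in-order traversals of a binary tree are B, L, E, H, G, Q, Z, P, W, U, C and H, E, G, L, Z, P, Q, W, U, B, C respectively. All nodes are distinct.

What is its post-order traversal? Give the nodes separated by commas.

The first element of pre-order is the root; it splits in-order into left and right subtrees.
Root B: left subtree has 9 nodes {H, E, G, L, Z, P, Q, W, U}, right has 1 {C}.
  Root L: left subtree has 3 nodes {H, E, G}, right has 5 {Z, P, Q, W, U}.
    Root E: left subtree has 1 node {H}, right has 1 {G}.
    Root Q: left subtree has 2 nodes {Z, P}, right has 2 {W, U}.
      Root Z: left subtree has 0 nodes { }, right has 1 {P}.
      Root W: left subtree has 0 nodes { }, right has 1 {U}.

H, G, E, P, Z, U, W, Q, L, C, B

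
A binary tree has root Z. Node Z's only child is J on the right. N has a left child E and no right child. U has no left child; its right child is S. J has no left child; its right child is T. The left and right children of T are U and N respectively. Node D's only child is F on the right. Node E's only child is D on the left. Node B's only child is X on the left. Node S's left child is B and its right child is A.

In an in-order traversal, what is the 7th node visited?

A

In-order visits the left subtree, then the node, then the right subtree.
At Z: no left child.
Visit Z.
At Z: go right to J.
  At J: no left child.
  Visit J.
  At J: go right to T.
    At T: go left to U.
      At U: no left child.
      Visit U.
      At U: go right to S.
        At S: go left to B.
          At B: go left to X.
            X is a leaf — visit X.
          Visit B.
          At B: no right child.
        Visit S.
        At S: go right to A.
          A is a leaf — visit A.
    Visit T.
    At T: go right to N.
      At N: go left to E.
        At E: go left to D.
          At D: no left child.
          Visit D.
          At D: go right to F.
            F is a leaf — visit F.
        Visit E.
        At E: no right child.
      Visit N.
      At N: no right child.
Full in-order sequence: Z, J, U, X, B, S, A, T, D, F, E, N.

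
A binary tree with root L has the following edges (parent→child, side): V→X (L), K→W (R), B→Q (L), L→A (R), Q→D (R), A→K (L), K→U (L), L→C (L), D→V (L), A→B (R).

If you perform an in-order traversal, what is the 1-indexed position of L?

In-order visits the left subtree, then the node, then the right subtree.
At L: go left to C.
  C is a leaf — visit C.
Visit L.
At L: go right to A.
  At A: go left to K.
    At K: go left to U.
      U is a leaf — visit U.
    Visit K.
    At K: go right to W.
      W is a leaf — visit W.
  Visit A.
  At A: go right to B.
    At B: go left to Q.
      At Q: no left child.
      Visit Q.
      At Q: go right to D.
        At D: go left to V.
          At V: go left to X.
            X is a leaf — visit X.
          Visit V.
          At V: no right child.
        Visit D.
        At D: no right child.
    Visit B.
    At B: no right child.
Full in-order sequence: C, L, U, K, W, A, Q, X, V, D, B.

2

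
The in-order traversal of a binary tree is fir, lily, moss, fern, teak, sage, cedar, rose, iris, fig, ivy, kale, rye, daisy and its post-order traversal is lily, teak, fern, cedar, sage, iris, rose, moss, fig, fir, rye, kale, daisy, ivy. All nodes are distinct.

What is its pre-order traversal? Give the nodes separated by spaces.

The last element of post-order is the root; it splits in-order into left and right subtrees.
Root ivy: left subtree has 10 nodes {fir, lily, moss, fern, teak, sage, cedar, rose, iris, fig}, right has 3 {kale, rye, daisy}.
  Root fir: left subtree has 0 nodes { }, right has 9 {lily, moss, fern, teak, sage, cedar, rose, iris, fig}.
    Root fig: left subtree has 8 nodes {lily, moss, fern, teak, sage, cedar, rose, iris}, right has 0 { }.
      Root moss: left subtree has 1 node {lily}, right has 6 {fern, teak, sage, cedar, rose, iris}.
        Root rose: left subtree has 4 nodes {fern, teak, sage, cedar}, right has 1 {iris}.
          Root sage: left subtree has 2 nodes {fern, teak}, right has 1 {cedar}.
            Root fern: left subtree has 0 nodes { }, right has 1 {teak}.
  Root daisy: left subtree has 2 nodes {kale, rye}, right has 0 { }.
    Root kale: left subtree has 0 nodes { }, right has 1 {rye}.

ivy fir fig moss lily rose sage fern teak cedar iris daisy kale rye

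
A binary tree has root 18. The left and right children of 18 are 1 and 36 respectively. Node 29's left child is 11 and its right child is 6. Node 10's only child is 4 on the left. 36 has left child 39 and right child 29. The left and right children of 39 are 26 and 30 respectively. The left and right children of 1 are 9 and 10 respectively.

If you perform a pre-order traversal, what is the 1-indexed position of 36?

Pre-order visits the node, then its left subtree, then its right subtree.
Visit 18.
At 18: go left to 1.
  Visit 1.
  At 1: go left to 9.
    9 is a leaf — visit 9.
  At 1: go right to 10.
    Visit 10.
    At 10: go left to 4.
      4 is a leaf — visit 4.
    At 10: no right child.
At 18: go right to 36.
  Visit 36.
  At 36: go left to 39.
    Visit 39.
    At 39: go left to 26.
      26 is a leaf — visit 26.
    At 39: go right to 30.
      30 is a leaf — visit 30.
  At 36: go right to 29.
    Visit 29.
    At 29: go left to 11.
      11 is a leaf — visit 11.
    At 29: go right to 6.
      6 is a leaf — visit 6.
Full pre-order sequence: 18, 1, 9, 10, 4, 36, 39, 26, 30, 29, 11, 6.

6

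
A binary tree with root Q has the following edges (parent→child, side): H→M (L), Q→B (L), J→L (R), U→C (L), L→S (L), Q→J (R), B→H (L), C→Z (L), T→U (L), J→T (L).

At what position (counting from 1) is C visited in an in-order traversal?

6

In-order visits the left subtree, then the node, then the right subtree.
At Q: go left to B.
  At B: go left to H.
    At H: go left to M.
      M is a leaf — visit M.
    Visit H.
    At H: no right child.
  Visit B.
  At B: no right child.
Visit Q.
At Q: go right to J.
  At J: go left to T.
    At T: go left to U.
      At U: go left to C.
        At C: go left to Z.
          Z is a leaf — visit Z.
        Visit C.
        At C: no right child.
      Visit U.
      At U: no right child.
    Visit T.
    At T: no right child.
  Visit J.
  At J: go right to L.
    At L: go left to S.
      S is a leaf — visit S.
    Visit L.
    At L: no right child.
Full in-order sequence: M, H, B, Q, Z, C, U, T, J, S, L.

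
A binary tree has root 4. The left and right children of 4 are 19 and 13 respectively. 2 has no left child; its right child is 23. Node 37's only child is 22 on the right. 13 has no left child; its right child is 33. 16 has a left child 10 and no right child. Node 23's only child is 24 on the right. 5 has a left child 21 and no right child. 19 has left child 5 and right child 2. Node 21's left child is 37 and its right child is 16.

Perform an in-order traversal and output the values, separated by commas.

37, 22, 21, 10, 16, 5, 19, 2, 23, 24, 4, 13, 33

In-order visits the left subtree, then the node, then the right subtree.
At 4: go left to 19.
  At 19: go left to 5.
    At 5: go left to 21.
      At 21: go left to 37.
        At 37: no left child.
        Visit 37.
        At 37: go right to 22.
          22 is a leaf — visit 22.
      Visit 21.
      At 21: go right to 16.
        At 16: go left to 10.
          10 is a leaf — visit 10.
        Visit 16.
        At 16: no right child.
    Visit 5.
    At 5: no right child.
  Visit 19.
  At 19: go right to 2.
    At 2: no left child.
    Visit 2.
    At 2: go right to 23.
      At 23: no left child.
      Visit 23.
      At 23: go right to 24.
        24 is a leaf — visit 24.
Visit 4.
At 4: go right to 13.
  At 13: no left child.
  Visit 13.
  At 13: go right to 33.
    33 is a leaf — visit 33.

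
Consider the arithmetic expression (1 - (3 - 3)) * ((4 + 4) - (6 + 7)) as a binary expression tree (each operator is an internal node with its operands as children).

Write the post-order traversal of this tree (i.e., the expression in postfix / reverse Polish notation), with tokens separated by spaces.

Post-order on an expression tree gives postfix notation: for each operator, emit left operand, right operand, then the operator.

1 3 3 - - 4 4 + 6 7 + - *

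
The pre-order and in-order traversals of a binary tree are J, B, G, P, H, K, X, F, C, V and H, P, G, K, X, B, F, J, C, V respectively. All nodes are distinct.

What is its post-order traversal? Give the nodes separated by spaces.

The first element of pre-order is the root; it splits in-order into left and right subtrees.
Root J: left subtree has 7 nodes {H, P, G, K, X, B, F}, right has 2 {C, V}.
  Root B: left subtree has 5 nodes {H, P, G, K, X}, right has 1 {F}.
    Root G: left subtree has 2 nodes {H, P}, right has 2 {K, X}.
      Root P: left subtree has 1 node {H}, right has 0 { }.
      Root K: left subtree has 0 nodes { }, right has 1 {X}.
  Root C: left subtree has 0 nodes { }, right has 1 {V}.

H P X K G F B V C J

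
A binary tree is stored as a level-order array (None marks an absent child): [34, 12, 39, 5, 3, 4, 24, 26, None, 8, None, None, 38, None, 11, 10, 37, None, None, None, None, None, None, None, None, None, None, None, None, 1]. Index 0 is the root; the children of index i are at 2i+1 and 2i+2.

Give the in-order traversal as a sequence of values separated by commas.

10, 26, 37, 5, 12, 8, 3, 34, 4, 38, 39, 24, 1, 11

In-order visits the left subtree, then the node, then the right subtree.
At 34: go left to 12.
  At 12: go left to 5.
    At 5: go left to 26.
      At 26: go left to 10.
        10 is a leaf — visit 10.
      Visit 26.
      At 26: go right to 37.
        37 is a leaf — visit 37.
    Visit 5.
    At 5: no right child.
  Visit 12.
  At 12: go right to 3.
    At 3: go left to 8.
      8 is a leaf — visit 8.
    Visit 3.
    At 3: no right child.
Visit 34.
At 34: go right to 39.
  At 39: go left to 4.
    At 4: no left child.
    Visit 4.
    At 4: go right to 38.
      38 is a leaf — visit 38.
  Visit 39.
  At 39: go right to 24.
    At 24: no left child.
    Visit 24.
    At 24: go right to 11.
      At 11: go left to 1.
        1 is a leaf — visit 1.
      Visit 11.
      At 11: no right child.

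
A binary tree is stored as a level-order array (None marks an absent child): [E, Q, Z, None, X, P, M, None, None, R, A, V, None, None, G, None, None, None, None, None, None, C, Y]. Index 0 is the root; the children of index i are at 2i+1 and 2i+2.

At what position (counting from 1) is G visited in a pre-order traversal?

Pre-order visits the node, then its left subtree, then its right subtree.
Visit E.
At E: go left to Q.
  Visit Q.
  At Q: no left child.
  At Q: go right to X.
    Visit X.
    At X: go left to R.
      R is a leaf — visit R.
    At X: go right to A.
      Visit A.
      At A: go left to C.
        C is a leaf — visit C.
      At A: go right to Y.
        Y is a leaf — visit Y.
At E: go right to Z.
  Visit Z.
  At Z: go left to P.
    Visit P.
    At P: go left to V.
      V is a leaf — visit V.
    At P: no right child.
  At Z: go right to M.
    Visit M.
    At M: no left child.
    At M: go right to G.
      G is a leaf — visit G.
Full pre-order sequence: E, Q, X, R, A, C, Y, Z, P, V, M, G.

12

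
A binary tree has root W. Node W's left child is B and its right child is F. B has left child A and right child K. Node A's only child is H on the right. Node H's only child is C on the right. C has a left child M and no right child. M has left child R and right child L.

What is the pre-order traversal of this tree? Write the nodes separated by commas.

Pre-order visits the node, then its left subtree, then its right subtree.
Visit W.
At W: go left to B.
  Visit B.
  At B: go left to A.
    Visit A.
    At A: no left child.
    At A: go right to H.
      Visit H.
      At H: no left child.
      At H: go right to C.
        Visit C.
        At C: go left to M.
          Visit M.
          At M: go left to R.
            R is a leaf — visit R.
          At M: go right to L.
            L is a leaf — visit L.
        At C: no right child.
  At B: go right to K.
    K is a leaf — visit K.
At W: go right to F.
  F is a leaf — visit F.

W, B, A, H, C, M, R, L, K, F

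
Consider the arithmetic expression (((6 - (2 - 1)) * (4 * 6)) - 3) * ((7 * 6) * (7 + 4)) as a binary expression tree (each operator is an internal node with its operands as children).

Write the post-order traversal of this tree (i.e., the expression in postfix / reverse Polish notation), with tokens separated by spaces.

Post-order on an expression tree gives postfix notation: for each operator, emit left operand, right operand, then the operator.

6 2 1 - - 4 6 * * 3 - 7 6 * 7 4 + * *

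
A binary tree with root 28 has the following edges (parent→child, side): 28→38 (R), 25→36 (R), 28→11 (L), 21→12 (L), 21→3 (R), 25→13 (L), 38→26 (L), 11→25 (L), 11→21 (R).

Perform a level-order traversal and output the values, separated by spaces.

Level-order visits nodes level by level from the root, left to right within each level.
Level 0: 28
Level 1: 11, 38
Level 2: 25, 21, 26
Level 3: 13, 36, 12, 3

28 11 38 25 21 26 13 36 12 3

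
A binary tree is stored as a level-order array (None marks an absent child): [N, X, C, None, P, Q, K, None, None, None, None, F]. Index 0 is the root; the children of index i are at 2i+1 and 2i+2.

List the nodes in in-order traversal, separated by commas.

In-order visits the left subtree, then the node, then the right subtree.
At N: go left to X.
  At X: no left child.
  Visit X.
  At X: go right to P.
    P is a leaf — visit P.
Visit N.
At N: go right to C.
  At C: go left to Q.
    At Q: go left to F.
      F is a leaf — visit F.
    Visit Q.
    At Q: no right child.
  Visit C.
  At C: go right to K.
    K is a leaf — visit K.

X, P, N, F, Q, C, K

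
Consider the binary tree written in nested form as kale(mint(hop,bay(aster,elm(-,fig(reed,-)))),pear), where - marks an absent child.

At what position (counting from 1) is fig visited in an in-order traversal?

7

In-order visits the left subtree, then the node, then the right subtree.
At kale: go left to mint.
  At mint: go left to hop.
    hop is a leaf — visit hop.
  Visit mint.
  At mint: go right to bay.
    At bay: go left to aster.
      aster is a leaf — visit aster.
    Visit bay.
    At bay: go right to elm.
      At elm: no left child.
      Visit elm.
      At elm: go right to fig.
        At fig: go left to reed.
          reed is a leaf — visit reed.
        Visit fig.
        At fig: no right child.
Visit kale.
At kale: go right to pear.
  pear is a leaf — visit pear.
Full in-order sequence: hop, mint, aster, bay, elm, reed, fig, kale, pear.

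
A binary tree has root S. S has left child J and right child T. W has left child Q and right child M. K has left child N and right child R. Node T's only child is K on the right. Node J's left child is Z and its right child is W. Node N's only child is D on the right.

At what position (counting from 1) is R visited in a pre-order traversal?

11

Pre-order visits the node, then its left subtree, then its right subtree.
Visit S.
At S: go left to J.
  Visit J.
  At J: go left to Z.
    Z is a leaf — visit Z.
  At J: go right to W.
    Visit W.
    At W: go left to Q.
      Q is a leaf — visit Q.
    At W: go right to M.
      M is a leaf — visit M.
At S: go right to T.
  Visit T.
  At T: no left child.
  At T: go right to K.
    Visit K.
    At K: go left to N.
      Visit N.
      At N: no left child.
      At N: go right to D.
        D is a leaf — visit D.
    At K: go right to R.
      R is a leaf — visit R.
Full pre-order sequence: S, J, Z, W, Q, M, T, K, N, D, R.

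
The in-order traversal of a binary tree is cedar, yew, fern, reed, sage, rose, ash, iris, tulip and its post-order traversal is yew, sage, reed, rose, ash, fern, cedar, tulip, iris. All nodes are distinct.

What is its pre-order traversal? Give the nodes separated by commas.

iris, cedar, fern, yew, ash, rose, reed, sage, tulip

The last element of post-order is the root; it splits in-order into left and right subtrees.
Root iris: left subtree has 7 nodes {cedar, yew, fern, reed, sage, rose, ash}, right has 1 {tulip}.
  Root cedar: left subtree has 0 nodes { }, right has 6 {yew, fern, reed, sage, rose, ash}.
    Root fern: left subtree has 1 node {yew}, right has 4 {reed, sage, rose, ash}.
      Root ash: left subtree has 3 nodes {reed, sage, rose}, right has 0 { }.
        Root rose: left subtree has 2 nodes {reed, sage}, right has 0 { }.
          Root reed: left subtree has 0 nodes { }, right has 1 {sage}.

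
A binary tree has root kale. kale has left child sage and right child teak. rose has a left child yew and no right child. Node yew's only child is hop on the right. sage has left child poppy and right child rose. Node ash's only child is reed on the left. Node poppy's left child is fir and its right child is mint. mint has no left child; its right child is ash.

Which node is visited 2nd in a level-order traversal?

Level-order visits nodes level by level from the root, left to right within each level.
Level 0: kale
Level 1: sage, teak
Level 2: poppy, rose
Level 3: fir, mint, yew
Level 4: ash, hop
Level 5: reed
Full level-order sequence: kale, sage, teak, poppy, rose, fir, mint, yew, ash, hop, reed.

sage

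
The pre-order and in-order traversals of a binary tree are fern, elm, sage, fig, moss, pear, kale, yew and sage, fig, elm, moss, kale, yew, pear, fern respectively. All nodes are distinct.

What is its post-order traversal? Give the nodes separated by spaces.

The first element of pre-order is the root; it splits in-order into left and right subtrees.
Root fern: left subtree has 7 nodes {sage, fig, elm, moss, kale, yew, pear}, right has 0 { }.
  Root elm: left subtree has 2 nodes {sage, fig}, right has 4 {moss, kale, yew, pear}.
    Root sage: left subtree has 0 nodes { }, right has 1 {fig}.
    Root moss: left subtree has 0 nodes { }, right has 3 {kale, yew, pear}.
      Root pear: left subtree has 2 nodes {kale, yew}, right has 0 { }.
        Root kale: left subtree has 0 nodes { }, right has 1 {yew}.

fig sage yew kale pear moss elm fern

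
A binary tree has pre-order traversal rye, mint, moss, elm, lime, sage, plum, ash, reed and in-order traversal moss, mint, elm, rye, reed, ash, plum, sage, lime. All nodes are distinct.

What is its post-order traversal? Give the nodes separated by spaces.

The first element of pre-order is the root; it splits in-order into left and right subtrees.
Root rye: left subtree has 3 nodes {moss, mint, elm}, right has 5 {reed, ash, plum, sage, lime}.
  Root mint: left subtree has 1 node {moss}, right has 1 {elm}.
  Root lime: left subtree has 4 nodes {reed, ash, plum, sage}, right has 0 { }.
    Root sage: left subtree has 3 nodes {reed, ash, plum}, right has 0 { }.
      Root plum: left subtree has 2 nodes {reed, ash}, right has 0 { }.
        Root ash: left subtree has 1 node {reed}, right has 0 { }.

moss elm mint reed ash plum sage lime rye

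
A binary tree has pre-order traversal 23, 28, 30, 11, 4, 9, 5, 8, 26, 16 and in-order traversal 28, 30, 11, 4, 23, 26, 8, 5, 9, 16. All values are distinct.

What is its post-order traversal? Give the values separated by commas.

4, 11, 30, 28, 26, 8, 5, 16, 9, 23

The first element of pre-order is the root; it splits in-order into left and right subtrees.
Root 23: left subtree has 4 nodes {28, 30, 11, 4}, right has 5 {26, 8, 5, 9, 16}.
  Root 28: left subtree has 0 nodes { }, right has 3 {30, 11, 4}.
    Root 30: left subtree has 0 nodes { }, right has 2 {11, 4}.
      Root 11: left subtree has 0 nodes { }, right has 1 {4}.
  Root 9: left subtree has 3 nodes {26, 8, 5}, right has 1 {16}.
    Root 5: left subtree has 2 nodes {26, 8}, right has 0 { }.
      Root 8: left subtree has 1 node {26}, right has 0 { }.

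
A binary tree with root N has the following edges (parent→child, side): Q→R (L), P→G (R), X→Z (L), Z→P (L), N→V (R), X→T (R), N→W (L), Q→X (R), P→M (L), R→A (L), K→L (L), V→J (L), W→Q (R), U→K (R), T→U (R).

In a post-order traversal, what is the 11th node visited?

Post-order visits the left subtree, then the right subtree, then the node.
At N: go left to W.
  At W: no left child.
  At W: go right to Q.
    At Q: go left to R.
      At R: go left to A.
        A is a leaf — visit A.
      At R: no right child.
      Visit R.
    At Q: go right to X.
      At X: go left to Z.
        At Z: go left to P.
          At P: go left to M.
            M is a leaf — visit M.
          At P: go right to G.
            G is a leaf — visit G.
          Visit P.
        At Z: no right child.
        Visit Z.
      At X: go right to T.
        At T: no left child.
        At T: go right to U.
          At U: no left child.
          At U: go right to K.
            At K: go left to L.
              L is a leaf — visit L.
            At K: no right child.
            Visit K.
          Visit U.
        Visit T.
      Visit X.
    Visit Q.
  Visit W.
At N: go right to V.
  At V: go left to J.
    J is a leaf — visit J.
  At V: no right child.
  Visit V.
Visit N.
Full post-order sequence: A, R, M, G, P, Z, L, K, U, T, X, Q, W, J, V, N.

X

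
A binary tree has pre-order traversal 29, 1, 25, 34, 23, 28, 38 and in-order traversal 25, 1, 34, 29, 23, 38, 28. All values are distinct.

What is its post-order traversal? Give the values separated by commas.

The first element of pre-order is the root; it splits in-order into left and right subtrees.
Root 29: left subtree has 3 nodes {25, 1, 34}, right has 3 {23, 38, 28}.
  Root 1: left subtree has 1 node {25}, right has 1 {34}.
  Root 23: left subtree has 0 nodes { }, right has 2 {38, 28}.
    Root 28: left subtree has 1 node {38}, right has 0 { }.

25, 34, 1, 38, 28, 23, 29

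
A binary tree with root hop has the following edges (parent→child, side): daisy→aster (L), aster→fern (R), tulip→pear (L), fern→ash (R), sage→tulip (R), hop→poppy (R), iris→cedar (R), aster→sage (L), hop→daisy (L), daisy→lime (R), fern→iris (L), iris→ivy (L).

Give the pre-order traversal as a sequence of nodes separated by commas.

Pre-order visits the node, then its left subtree, then its right subtree.
Visit hop.
At hop: go left to daisy.
  Visit daisy.
  At daisy: go left to aster.
    Visit aster.
    At aster: go left to sage.
      Visit sage.
      At sage: no left child.
      At sage: go right to tulip.
        Visit tulip.
        At tulip: go left to pear.
          pear is a leaf — visit pear.
        At tulip: no right child.
    At aster: go right to fern.
      Visit fern.
      At fern: go left to iris.
        Visit iris.
        At iris: go left to ivy.
          ivy is a leaf — visit ivy.
        At iris: go right to cedar.
          cedar is a leaf — visit cedar.
      At fern: go right to ash.
        ash is a leaf — visit ash.
  At daisy: go right to lime.
    lime is a leaf — visit lime.
At hop: go right to poppy.
  poppy is a leaf — visit poppy.

hop, daisy, aster, sage, tulip, pear, fern, iris, ivy, cedar, ash, lime, poppy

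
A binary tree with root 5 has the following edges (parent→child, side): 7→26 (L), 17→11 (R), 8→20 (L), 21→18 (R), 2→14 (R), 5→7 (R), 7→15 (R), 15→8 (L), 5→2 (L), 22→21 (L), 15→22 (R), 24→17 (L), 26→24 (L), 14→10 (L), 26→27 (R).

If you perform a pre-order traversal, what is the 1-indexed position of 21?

15

Pre-order visits the node, then its left subtree, then its right subtree.
Visit 5.
At 5: go left to 2.
  Visit 2.
  At 2: no left child.
  At 2: go right to 14.
    Visit 14.
    At 14: go left to 10.
      10 is a leaf — visit 10.
    At 14: no right child.
At 5: go right to 7.
  Visit 7.
  At 7: go left to 26.
    Visit 26.
    At 26: go left to 24.
      Visit 24.
      At 24: go left to 17.
        Visit 17.
        At 17: no left child.
        At 17: go right to 11.
          11 is a leaf — visit 11.
      At 24: no right child.
    At 26: go right to 27.
      27 is a leaf — visit 27.
  At 7: go right to 15.
    Visit 15.
    At 15: go left to 8.
      Visit 8.
      At 8: go left to 20.
        20 is a leaf — visit 20.
      At 8: no right child.
    At 15: go right to 22.
      Visit 22.
      At 22: go left to 21.
        Visit 21.
        At 21: no left child.
        At 21: go right to 18.
          18 is a leaf — visit 18.
      At 22: no right child.
Full pre-order sequence: 5, 2, 14, 10, 7, 26, 24, 17, 11, 27, 15, 8, 20, 22, 21, 18.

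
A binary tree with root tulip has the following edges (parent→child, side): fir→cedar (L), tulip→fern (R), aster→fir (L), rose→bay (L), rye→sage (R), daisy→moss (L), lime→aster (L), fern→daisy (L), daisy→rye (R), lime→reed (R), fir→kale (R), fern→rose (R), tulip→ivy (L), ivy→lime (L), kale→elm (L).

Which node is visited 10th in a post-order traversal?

sage

Post-order visits the left subtree, then the right subtree, then the node.
At tulip: go left to ivy.
  At ivy: go left to lime.
    At lime: go left to aster.
      At aster: go left to fir.
        At fir: go left to cedar.
          cedar is a leaf — visit cedar.
        At fir: go right to kale.
          At kale: go left to elm.
            elm is a leaf — visit elm.
          At kale: no right child.
          Visit kale.
        Visit fir.
      At aster: no right child.
      Visit aster.
    At lime: go right to reed.
      reed is a leaf — visit reed.
    Visit lime.
  At ivy: no right child.
  Visit ivy.
At tulip: go right to fern.
  At fern: go left to daisy.
    At daisy: go left to moss.
      moss is a leaf — visit moss.
    At daisy: go right to rye.
      At rye: no left child.
      At rye: go right to sage.
        sage is a leaf — visit sage.
      Visit rye.
    Visit daisy.
  At fern: go right to rose.
    At rose: go left to bay.
      bay is a leaf — visit bay.
    At rose: no right child.
    Visit rose.
  Visit fern.
Visit tulip.
Full post-order sequence: cedar, elm, kale, fir, aster, reed, lime, ivy, moss, sage, rye, daisy, bay, rose, fern, tulip.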